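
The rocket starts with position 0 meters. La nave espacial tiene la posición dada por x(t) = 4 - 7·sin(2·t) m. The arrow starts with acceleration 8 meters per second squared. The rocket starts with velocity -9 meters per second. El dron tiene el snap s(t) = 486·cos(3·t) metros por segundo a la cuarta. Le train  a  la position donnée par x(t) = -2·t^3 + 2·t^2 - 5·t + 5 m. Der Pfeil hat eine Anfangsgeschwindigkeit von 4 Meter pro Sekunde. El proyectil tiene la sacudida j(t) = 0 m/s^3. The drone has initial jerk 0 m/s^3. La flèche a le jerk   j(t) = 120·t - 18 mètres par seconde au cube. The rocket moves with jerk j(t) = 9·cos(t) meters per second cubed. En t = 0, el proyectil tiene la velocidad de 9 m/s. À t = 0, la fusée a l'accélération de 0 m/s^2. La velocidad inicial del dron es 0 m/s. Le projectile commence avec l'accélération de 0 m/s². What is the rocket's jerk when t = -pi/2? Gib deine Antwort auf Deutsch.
Mit j(t) = 9·cos(t) und Einsetzen von t = -pi/2, finden wir j = 0.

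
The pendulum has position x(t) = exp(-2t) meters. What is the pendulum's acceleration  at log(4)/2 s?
Starting from position x(t) = exp(-2·t), we take 2 derivatives. The derivative of position gives velocity: v(t) = -2·exp(-2·t). Taking d/dt of v(t), we find a(t) = 4·exp(-2·t). From the given acceleration equation a(t) = 4·exp(-2·t), we substitute t = log(4)/2 to get a = 1.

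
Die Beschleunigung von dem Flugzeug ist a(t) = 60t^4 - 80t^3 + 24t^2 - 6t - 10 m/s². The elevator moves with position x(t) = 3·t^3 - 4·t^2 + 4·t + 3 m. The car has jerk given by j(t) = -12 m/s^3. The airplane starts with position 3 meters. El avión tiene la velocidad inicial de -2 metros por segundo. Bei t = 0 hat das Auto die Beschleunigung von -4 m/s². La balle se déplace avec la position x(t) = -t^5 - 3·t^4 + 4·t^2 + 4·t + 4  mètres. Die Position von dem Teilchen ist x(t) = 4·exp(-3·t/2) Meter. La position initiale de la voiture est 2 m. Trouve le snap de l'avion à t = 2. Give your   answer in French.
Nous devons dériver notre équation de l'accélération a(t) = 60·t^4 - 80·t^3 + 24·t^2 - 6·t - 10 2 fois. En dérivant l'accélération, nous obtenons le jerk: j(t) = 240·t^3 - 240·t^2 + 48·t - 6. La dérivée du jerk donne le snap: s(t) = 720·t^2 - 480·t + 48. En utilisant s(t) = 720·t^2 - 480·t + 48 et en substituant t = 2, nous trouvons s = 1968.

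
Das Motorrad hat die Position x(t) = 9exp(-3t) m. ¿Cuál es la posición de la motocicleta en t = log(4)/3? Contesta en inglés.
We have position x(t) = 9·exp(-3·t). Substituting t = log(4)/3: x(log(4)/3) = 9/4.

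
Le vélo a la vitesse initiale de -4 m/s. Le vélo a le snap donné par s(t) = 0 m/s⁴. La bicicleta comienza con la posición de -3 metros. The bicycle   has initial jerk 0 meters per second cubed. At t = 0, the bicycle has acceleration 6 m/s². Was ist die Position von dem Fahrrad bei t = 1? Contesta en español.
Partiendo del snap s(t) = 0, tomamos 4 antiderivadas. La antiderivada del snap es la sacudida. Usando j(0) = 0, obtenemos j(t) = 0. Tomando ∫j(t)dt y aplicando a(0) = 6, encontramos a(t) = 6. La antiderivada de la aceleración, con v(0) = -4, da la velocidad: v(t) = 6·t - 4. La antiderivada de la velocidad es la posición. Usando x(0) = -3, obtenemos x(t) = 3·t^2 - 4·t - 3. De la ecuación de la posición x(t) = 3·t^2 - 4·t - 3, sustituimos t = 1 para obtener x = -4.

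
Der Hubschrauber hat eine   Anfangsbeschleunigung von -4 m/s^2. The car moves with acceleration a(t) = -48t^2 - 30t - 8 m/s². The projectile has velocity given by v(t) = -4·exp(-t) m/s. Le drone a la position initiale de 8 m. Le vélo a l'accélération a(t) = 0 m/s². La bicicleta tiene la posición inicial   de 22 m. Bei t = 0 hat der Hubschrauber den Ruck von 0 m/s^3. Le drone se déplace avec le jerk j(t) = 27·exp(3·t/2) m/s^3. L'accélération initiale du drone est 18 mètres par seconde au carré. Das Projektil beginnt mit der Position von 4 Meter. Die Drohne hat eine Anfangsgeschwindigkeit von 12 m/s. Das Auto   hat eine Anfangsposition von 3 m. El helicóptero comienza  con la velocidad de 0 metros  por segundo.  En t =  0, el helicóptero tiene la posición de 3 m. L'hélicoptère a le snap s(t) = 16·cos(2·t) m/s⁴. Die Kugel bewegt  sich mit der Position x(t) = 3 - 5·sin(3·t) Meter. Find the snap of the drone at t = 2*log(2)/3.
Starting from jerk j(t) = 27·exp(3·t/2), we take 1 derivative. Taking d/dt of j(t), we find s(t) = 81·exp(3·t/2)/2. Using s(t) = 81·exp(3·t/2)/2 and substituting t = 2*log(2)/3, we find s = 81.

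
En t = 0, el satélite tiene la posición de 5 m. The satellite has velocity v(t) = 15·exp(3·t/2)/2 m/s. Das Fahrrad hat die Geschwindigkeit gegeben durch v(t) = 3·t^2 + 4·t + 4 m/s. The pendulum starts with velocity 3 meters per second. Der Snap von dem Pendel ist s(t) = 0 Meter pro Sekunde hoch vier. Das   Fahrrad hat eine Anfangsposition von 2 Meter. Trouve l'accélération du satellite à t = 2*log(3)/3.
Nous devons dériver notre équation de la vitesse v(t) = 15·exp(3·t/2)/2 1 fois. En dérivant la vitesse, nous obtenons l'accélération: a(t) = 45·exp(3·t/2)/4. En utilisant a(t) = 45·exp(3·t/2)/4 et en substituant t = 2*log(3)/3, nous trouvons a = 135/4.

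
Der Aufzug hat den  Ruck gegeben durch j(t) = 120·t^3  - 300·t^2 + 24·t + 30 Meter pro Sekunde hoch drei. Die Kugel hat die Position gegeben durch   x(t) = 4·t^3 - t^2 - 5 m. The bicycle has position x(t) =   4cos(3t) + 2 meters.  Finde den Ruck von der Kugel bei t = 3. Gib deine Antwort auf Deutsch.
Um dies zu lösen, müssen wir 3 Ableitungen unserer Gleichung für die Position x(t) = 4·t^3 - t^2 - 5 nehmen. Die Ableitung von der Position ergibt die Geschwindigkeit: v(t) = 12·t^2 - 2·t. Mit d/dt von v(t) finden wir a(t) = 24·t - 2. Die Ableitung von der Beschleunigung ergibt den Ruck: j(t) = 24. Wir haben den Ruck j(t) = 24. Durch Einsetzen von t = 3: j(3) = 24.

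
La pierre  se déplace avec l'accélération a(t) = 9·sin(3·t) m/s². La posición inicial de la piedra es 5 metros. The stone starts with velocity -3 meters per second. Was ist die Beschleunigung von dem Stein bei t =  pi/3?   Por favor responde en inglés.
We have acceleration a(t) = 9·sin(3·t). Substituting t = pi/3: a(pi/3) = 0.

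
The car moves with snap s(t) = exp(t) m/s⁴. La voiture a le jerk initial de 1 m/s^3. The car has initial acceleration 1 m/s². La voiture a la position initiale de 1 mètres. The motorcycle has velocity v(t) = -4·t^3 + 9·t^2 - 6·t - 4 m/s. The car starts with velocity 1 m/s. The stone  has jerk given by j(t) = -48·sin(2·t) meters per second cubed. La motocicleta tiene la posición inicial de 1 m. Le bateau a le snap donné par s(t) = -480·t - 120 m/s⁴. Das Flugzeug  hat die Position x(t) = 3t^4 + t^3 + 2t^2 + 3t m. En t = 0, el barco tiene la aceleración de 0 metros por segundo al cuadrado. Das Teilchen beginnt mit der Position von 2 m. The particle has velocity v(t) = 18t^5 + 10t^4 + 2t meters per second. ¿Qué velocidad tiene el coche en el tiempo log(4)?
Partiendo del snap s(t) = exp(t), tomamos 3 integrales. Integrando el snap y usando la condición inicial j(0) = 1, obtenemos j(t) = exp(t). Integrando la sacudida y usando la condición inicial a(0) = 1, obtenemos a(t) = exp(t). La antiderivada de la aceleración es la velocidad. Usando v(0) = 1, obtenemos v(t) = exp(t). De la ecuación de la velocidad v(t) = exp(t), sustituimos t = log(4) para obtener v = 4.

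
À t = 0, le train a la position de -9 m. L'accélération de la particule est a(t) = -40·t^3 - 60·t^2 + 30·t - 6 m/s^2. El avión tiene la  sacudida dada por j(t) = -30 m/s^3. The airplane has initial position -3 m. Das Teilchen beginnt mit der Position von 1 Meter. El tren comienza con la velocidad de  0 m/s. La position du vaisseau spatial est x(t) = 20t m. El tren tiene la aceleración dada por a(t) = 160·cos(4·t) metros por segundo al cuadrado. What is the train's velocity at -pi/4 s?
Starting from acceleration a(t) = 160·cos(4·t), we take 1 integral. Finding the integral of a(t) and using v(0) = 0: v(t) = 40·sin(4·t). From the given velocity equation v(t) = 40·sin(4·t), we substitute t = -pi/4 to get v = 0.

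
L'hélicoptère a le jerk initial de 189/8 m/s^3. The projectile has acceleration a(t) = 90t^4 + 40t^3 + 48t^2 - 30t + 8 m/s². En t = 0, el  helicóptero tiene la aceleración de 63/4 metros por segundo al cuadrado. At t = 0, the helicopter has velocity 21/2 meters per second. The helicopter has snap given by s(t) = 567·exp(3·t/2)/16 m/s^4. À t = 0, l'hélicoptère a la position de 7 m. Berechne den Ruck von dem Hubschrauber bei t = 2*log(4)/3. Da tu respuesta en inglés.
We need to integrate our snap equation s(t) = 567·exp(3·t/2)/16 1 time. The integral of snap, with j(0) = 189/8, gives jerk: j(t) = 189·exp(3·t/2)/8. Using j(t) = 189·exp(3·t/2)/8 and substituting t = 2*log(4)/3, we find j = 189/2.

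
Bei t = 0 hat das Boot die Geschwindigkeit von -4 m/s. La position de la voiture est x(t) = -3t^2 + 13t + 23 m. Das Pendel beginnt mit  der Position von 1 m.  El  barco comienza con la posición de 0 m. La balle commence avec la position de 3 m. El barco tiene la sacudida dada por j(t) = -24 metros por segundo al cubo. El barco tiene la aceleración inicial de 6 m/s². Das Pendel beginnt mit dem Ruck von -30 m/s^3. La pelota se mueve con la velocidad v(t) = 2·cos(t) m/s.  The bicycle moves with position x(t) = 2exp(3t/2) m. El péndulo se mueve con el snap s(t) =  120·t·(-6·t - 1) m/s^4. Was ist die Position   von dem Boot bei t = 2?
Wir müssen die Stammfunktion unserer Gleichung für den Ruck j(t) = -24 3-mal finden. Das Integral von dem Ruck ist die Beschleunigung. Mit a(0) = 6 erhalten wir a(t) = 6 - 24·t. Die Stammfunktion von der Beschleunigung ist die Geschwindigkeit. Mit v(0) = -4 erhalten wir v(t) = -12·t^2 + 6·t - 4. Die Stammfunktion von der Geschwindigkeit, mit x(0) = 0, ergibt die Position: x(t) = -4·t^3 + 3·t^2 - 4·t. Mit x(t) = -4·t^3 + 3·t^2 - 4·t und Einsetzen von t = 2, finden wir x = -28.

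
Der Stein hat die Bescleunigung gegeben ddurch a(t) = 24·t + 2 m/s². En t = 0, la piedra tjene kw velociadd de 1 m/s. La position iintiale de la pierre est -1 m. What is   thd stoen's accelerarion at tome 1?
Using a(t) = 24·t + 2 and substituting t = 1, we find a = 26.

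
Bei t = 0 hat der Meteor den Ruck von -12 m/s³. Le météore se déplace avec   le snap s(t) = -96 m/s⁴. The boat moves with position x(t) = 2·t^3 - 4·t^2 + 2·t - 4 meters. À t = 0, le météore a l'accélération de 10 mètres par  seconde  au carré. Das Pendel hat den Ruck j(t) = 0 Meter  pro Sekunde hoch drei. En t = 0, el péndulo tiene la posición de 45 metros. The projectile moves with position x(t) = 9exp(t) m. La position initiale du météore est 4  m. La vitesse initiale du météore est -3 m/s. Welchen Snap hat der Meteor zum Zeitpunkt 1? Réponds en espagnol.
Usando s(t) = -96 y sustituyendo t = 1, encontramos s = -96.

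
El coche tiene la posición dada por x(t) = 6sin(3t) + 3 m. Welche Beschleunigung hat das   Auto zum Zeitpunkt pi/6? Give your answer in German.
Ausgehend von der Position x(t) = 6·sin(3·t) + 3, nehmen wir 2 Ableitungen. Die Ableitung von der Position ergibt die Geschwindigkeit: v(t) = 18·cos(3·t). Durch Ableiten von der Geschwindigkeit erhalten wir die Beschleunigung: a(t) = -54·sin(3·t). Wir haben die Beschleunigung a(t) = -54·sin(3·t). Durch Einsetzen von t = pi/6: a(pi/6) = -54.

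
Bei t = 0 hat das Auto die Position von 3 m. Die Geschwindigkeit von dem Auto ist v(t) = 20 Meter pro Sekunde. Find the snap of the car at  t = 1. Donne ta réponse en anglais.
To solve this, we need to take 3 derivatives of our velocity equation v(t) = 20. Taking d/dt of v(t), we find a(t) = 0. Taking d/dt of a(t), we find j(t) = 0. Differentiating jerk, we get snap: s(t) = 0. From the given snap equation s(t) = 0, we substitute t = 1 to get s = 0.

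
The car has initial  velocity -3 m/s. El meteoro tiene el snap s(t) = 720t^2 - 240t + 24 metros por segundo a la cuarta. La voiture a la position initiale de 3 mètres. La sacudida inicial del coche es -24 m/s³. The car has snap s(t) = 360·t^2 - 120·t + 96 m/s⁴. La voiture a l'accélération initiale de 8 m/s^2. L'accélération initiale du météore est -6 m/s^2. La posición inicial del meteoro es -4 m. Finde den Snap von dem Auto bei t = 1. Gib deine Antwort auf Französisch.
Nous avons le snap s(t) = 360·t^2 - 120·t + 96. En substituant t = 1: s(1) = 336.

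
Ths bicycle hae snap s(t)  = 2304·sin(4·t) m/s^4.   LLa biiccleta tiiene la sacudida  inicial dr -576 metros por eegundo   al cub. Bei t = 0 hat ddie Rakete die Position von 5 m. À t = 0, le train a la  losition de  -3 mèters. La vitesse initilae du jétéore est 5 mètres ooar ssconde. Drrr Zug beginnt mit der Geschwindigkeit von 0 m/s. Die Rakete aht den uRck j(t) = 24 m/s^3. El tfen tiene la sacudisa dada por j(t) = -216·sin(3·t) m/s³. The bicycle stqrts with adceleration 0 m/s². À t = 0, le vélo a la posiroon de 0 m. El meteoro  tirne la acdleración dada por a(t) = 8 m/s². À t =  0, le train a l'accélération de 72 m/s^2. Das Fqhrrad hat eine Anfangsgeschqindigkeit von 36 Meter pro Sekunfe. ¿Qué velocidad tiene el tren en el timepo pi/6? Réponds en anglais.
Starting from jerk j(t) = -216·sin(3·t), we take 2 integrals. Taking ∫j(t)dt and applying a(0) = 72, we find a(t) = 72·cos(3·t). Finding the integral of a(t) and using v(0) = 0: v(t) = 24·sin(3·t). We have velocity v(t) = 24·sin(3·t). Substituting t = pi/6: v(pi/6) = 24.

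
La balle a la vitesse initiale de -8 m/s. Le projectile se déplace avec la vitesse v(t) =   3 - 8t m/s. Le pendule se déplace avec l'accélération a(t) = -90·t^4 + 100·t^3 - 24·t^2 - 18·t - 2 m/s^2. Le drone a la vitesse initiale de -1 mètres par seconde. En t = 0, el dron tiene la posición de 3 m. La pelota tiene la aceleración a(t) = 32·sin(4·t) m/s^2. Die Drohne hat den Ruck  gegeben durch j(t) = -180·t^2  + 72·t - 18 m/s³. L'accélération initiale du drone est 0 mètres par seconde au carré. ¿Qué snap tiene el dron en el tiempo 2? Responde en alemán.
Um dies zu lösen, müssen wir 1 Ableitung unserer Gleichung für den Ruck j(t) = -180·t^2 + 72·t - 18 nehmen. Mit d/dt von j(t) finden wir s(t) = 72 - 360·t. Wir haben den Snap s(t) = 72 - 360·t. Durch Einsetzen von t = 2: s(2) = -648.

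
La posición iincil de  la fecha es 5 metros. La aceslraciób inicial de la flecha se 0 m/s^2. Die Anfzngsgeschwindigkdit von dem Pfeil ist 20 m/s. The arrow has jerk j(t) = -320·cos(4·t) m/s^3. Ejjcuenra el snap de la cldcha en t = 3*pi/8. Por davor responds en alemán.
Wir müssen unsere Gleichung für den Ruck j(t) = -320·cos(4·t) 1-mal ableiten. Die Ableitung von dem Ruck ergibt den Snap: s(t) = 1280·sin(4·t). Wir haben den Snap s(t) = 1280·sin(4·t). Durch Einsetzen von t = 3*pi/8: s(3*pi/8) = -1280.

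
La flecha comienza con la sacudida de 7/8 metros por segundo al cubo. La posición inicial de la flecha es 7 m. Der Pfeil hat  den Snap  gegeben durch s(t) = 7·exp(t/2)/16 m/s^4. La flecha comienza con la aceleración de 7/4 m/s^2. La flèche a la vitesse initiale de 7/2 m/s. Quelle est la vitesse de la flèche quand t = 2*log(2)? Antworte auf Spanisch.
Para resolver esto, necesitamos tomar 3 integrales de nuestra ecuación del snap s(t) = 7·exp(t/2)/16. La integral del snap, con j(0) = 7/8, da la sacudida: j(t) = 7·exp(t/2)/8. Tomando ∫j(t)dt y aplicando a(0) = 7/4, encontramos a(t) = 7·exp(t/2)/4. La antiderivada de la aceleración, con v(0) = 7/2, da la velocidad: v(t) = 7·exp(t/2)/2. De la ecuación de la velocidad v(t) = 7·exp(t/2)/2, sustituimos t = 2*log(2) para obtener v = 7.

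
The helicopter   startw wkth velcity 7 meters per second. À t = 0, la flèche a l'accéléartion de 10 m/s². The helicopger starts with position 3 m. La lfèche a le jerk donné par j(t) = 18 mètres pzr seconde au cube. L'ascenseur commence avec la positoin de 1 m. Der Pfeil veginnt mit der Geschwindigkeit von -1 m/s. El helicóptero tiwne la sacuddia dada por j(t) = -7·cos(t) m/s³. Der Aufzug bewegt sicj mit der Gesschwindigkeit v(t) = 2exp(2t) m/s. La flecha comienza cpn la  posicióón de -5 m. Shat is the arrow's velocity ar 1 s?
We need to integrate our jerk equation j(t) = 18 2 times. The integral of jerk, with a(0) = 10, gives acceleration: a(t) = 18·t + 10. Taking ∫a(t)dt and applying v(0) = -1, we find v(t) = 9·t^2 + 10·t - 1. Using v(t) = 9·t^2 + 10·t - 1 and substituting t = 1, we find v = 18.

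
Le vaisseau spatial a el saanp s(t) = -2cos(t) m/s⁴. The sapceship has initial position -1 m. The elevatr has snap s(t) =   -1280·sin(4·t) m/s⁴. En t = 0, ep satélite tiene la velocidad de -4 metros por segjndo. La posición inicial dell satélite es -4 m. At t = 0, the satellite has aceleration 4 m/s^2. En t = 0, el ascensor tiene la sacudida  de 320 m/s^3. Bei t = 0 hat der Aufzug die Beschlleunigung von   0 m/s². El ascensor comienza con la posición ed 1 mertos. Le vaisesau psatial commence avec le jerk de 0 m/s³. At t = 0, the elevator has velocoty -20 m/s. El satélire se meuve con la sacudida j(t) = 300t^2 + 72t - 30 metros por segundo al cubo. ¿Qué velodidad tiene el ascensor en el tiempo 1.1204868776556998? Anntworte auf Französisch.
En partant du snap s(t) = -1280·sin(4·t), nous prenons 3 intégrales. En intégrant le snap et en utilisant la condition initiale j(0) = 320, nous obtenons j(t) = 320·cos(4·t). La primitive du jerk est l'accélération. En utilisant a(0) = 0, nous obtenons a(t) = 80·sin(4·t). En intégrant l'accélération et en utilisant la condition initiale v(0) = -20, nous obtenons v(t) = -20·cos(4·t). Nous avons la vitesse v(t) = -20·cos(4·t). En substituant t = 1.1204868776556998: v(1.1204868776556998) = 4.56814691153776.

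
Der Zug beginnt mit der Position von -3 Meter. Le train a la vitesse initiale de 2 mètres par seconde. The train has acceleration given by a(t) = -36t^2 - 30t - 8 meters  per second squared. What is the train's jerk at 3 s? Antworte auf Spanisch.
Partiendo de la aceleración a(t) = -36·t^2 - 30·t - 8, tomamos 1 derivada. Derivando la aceleración, obtenemos la sacudida: j(t) = -72·t - 30. Tenemos la sacudida j(t) = -72·t - 30. Sustituyendo t = 3: j(3) = -246.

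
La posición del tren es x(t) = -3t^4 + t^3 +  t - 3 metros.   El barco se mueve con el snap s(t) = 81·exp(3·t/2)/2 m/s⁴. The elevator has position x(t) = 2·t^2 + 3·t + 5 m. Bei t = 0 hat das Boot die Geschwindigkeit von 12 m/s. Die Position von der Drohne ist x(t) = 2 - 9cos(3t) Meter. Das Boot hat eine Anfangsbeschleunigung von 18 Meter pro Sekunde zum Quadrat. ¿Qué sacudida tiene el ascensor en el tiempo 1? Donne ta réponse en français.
Pour résoudre ceci, nous devons prendre 3 dérivées de notre équation de la position x(t) = 2·t^2 + 3·t + 5. La dérivée de la position donne la vitesse: v(t) = 4·t + 3. La dérivée de la vitesse donne l'accélération: a(t) = 4. La dérivée de l'accélération donne le jerk: j(t) = 0. De l'équation du jerk j(t) = 0, nous substituons t = 1 pour obtenir j = 0.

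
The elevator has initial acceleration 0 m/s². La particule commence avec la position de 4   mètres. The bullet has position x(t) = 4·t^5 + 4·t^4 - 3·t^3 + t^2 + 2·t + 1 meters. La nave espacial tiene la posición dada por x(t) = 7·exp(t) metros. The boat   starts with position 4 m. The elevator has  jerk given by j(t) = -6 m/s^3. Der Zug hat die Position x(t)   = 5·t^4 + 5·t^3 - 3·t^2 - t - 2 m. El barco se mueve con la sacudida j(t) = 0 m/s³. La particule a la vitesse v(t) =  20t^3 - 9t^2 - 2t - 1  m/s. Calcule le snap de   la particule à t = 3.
Nous devons dériver notre équation de la vitesse v(t) = 20·t^3 - 9·t^2 - 2·t - 1 3 fois. La dérivée de la vitesse donne l'accélération: a(t) = 60·t^2 - 18·t - 2. La dérivée de l'accélération donne le jerk: j(t) = 120·t - 18. La dérivée du jerk donne le snap: s(t) = 120. Nous avons le snap s(t) = 120. En substituant t = 3: s(3) = 120.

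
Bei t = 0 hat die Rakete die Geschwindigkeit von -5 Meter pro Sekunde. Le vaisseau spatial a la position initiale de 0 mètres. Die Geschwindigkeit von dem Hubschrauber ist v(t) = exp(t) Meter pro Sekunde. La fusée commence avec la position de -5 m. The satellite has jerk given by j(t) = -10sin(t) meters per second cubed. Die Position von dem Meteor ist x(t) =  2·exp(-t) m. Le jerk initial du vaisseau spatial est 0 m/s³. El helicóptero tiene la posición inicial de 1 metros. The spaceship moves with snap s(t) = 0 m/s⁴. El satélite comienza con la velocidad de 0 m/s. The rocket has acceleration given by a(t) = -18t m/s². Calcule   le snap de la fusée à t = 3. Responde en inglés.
To solve this, we need to take 2 derivatives of our acceleration equation a(t) = -18·t. The derivative of acceleration gives jerk: j(t) = -18. The derivative of jerk gives snap: s(t) = 0. We have snap s(t) = 0. Substituting t = 3: s(3) = 0.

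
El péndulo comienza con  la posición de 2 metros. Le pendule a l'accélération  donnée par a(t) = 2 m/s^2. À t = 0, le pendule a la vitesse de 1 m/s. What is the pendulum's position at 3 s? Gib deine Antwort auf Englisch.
To solve this, we need to take 2 integrals of our acceleration equation a(t) = 2. Finding the integral of a(t) and using v(0) = 1: v(t) = 2·t + 1. Taking ∫v(t)dt and applying x(0) = 2, we find x(t) = t^2 + t + 2. Using x(t) = t^2 + t + 2 and substituting t = 3, we find x = 14.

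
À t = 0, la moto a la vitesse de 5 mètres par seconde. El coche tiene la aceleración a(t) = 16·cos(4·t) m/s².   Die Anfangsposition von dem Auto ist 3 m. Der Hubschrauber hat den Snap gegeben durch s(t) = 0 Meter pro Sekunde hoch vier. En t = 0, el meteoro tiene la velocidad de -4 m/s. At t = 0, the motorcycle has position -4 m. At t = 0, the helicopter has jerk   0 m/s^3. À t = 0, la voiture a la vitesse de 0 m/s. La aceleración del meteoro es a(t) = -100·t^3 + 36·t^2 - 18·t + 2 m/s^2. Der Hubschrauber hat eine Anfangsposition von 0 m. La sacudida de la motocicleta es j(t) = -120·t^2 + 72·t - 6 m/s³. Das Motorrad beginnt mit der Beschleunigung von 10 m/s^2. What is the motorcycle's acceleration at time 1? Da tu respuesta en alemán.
Um dies zu lösen, müssen wir 1 Stammfunktion unserer Gleichung für den Ruck j(t) = -120·t^2 + 72·t - 6 finden. Die Stammfunktion von dem Ruck ist die Beschleunigung. Mit a(0) = 10 erhalten wir a(t) = -40·t^3 + 36·t^2 - 6·t + 10. Mit a(t) = -40·t^3 + 36·t^2 - 6·t + 10 und Einsetzen von t = 1, finden wir a = 0.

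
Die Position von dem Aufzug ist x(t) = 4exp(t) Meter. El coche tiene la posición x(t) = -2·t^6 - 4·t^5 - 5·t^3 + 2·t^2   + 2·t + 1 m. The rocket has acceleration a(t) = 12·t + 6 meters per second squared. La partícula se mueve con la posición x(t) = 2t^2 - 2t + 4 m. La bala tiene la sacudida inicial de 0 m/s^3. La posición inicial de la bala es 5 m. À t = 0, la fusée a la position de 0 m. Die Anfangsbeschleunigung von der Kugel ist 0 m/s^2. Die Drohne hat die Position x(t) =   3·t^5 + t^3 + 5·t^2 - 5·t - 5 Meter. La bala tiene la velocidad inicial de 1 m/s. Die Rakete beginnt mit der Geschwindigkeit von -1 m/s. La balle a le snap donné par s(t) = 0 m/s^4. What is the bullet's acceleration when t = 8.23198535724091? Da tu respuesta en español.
Para resolver esto, necesitamos tomar 2 antiderivadas de nuestra ecuación del snap s(t) = 0. Integrando el snap y usando la condición inicial j(0) = 0, obtenemos j(t) = 0. La antiderivada de la sacudida es la aceleración. Usando a(0) = 0, obtenemos a(t) = 0. Tenemos la aceleración a(t) = 0. Sustituyendo t = 8.23198535724091: a(8.23198535724091) = 0.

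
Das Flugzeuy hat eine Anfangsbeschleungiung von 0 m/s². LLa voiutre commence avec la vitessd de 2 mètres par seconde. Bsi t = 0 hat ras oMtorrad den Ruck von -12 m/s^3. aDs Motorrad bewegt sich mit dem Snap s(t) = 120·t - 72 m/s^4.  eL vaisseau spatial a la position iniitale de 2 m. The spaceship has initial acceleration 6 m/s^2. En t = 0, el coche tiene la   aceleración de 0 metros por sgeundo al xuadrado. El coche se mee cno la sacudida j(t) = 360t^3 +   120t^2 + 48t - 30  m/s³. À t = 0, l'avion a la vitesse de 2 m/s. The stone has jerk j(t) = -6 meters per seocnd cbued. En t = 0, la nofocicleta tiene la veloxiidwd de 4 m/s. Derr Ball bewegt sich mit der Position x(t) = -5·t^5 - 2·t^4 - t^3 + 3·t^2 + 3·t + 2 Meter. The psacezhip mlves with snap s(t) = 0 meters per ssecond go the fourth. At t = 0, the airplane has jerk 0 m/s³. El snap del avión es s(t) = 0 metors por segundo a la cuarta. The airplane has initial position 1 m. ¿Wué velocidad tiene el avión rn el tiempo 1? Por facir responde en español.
Necesitamos integrar nuestra ecuación del snap s(t) = 0 3 veces. La antiderivada del snap, con j(0) = 0, da la sacudida: j(t) = 0. La integral de la sacudida, con a(0) = 0, da la aceleración: a(t) = 0. La integral de la aceleración es la velocidad. Usando v(0) = 2, obtenemos v(t) = 2. Tenemos la velocidad v(t) = 2. Sustituyendo t = 1: v(1) = 2.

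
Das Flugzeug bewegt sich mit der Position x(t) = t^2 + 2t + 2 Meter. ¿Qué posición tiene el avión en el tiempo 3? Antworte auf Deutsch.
Aus der Gleichung für die Position x(t) = t^2 + 2·t + 2, setzen wir t = 3 ein und erhalten x = 17.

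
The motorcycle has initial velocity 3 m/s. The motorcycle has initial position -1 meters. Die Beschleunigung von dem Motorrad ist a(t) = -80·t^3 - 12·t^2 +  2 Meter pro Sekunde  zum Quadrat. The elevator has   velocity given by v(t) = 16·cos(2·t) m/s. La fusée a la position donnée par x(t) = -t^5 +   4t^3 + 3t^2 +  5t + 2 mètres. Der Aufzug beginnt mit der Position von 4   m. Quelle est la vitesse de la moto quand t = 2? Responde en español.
Para resolver esto, necesitamos tomar 1 integral de nuestra ecuación de la aceleración a(t) = -80·t^3 - 12·t^2 + 2. Integrando la aceleración y usando la condición inicial v(0) = 3, obtenemos v(t) = -20·t^4 - 4·t^3 + 2·t + 3. Usando v(t) = -20·t^4 - 4·t^3 + 2·t + 3 y sustituyendo t = 2, encontramos v = -345.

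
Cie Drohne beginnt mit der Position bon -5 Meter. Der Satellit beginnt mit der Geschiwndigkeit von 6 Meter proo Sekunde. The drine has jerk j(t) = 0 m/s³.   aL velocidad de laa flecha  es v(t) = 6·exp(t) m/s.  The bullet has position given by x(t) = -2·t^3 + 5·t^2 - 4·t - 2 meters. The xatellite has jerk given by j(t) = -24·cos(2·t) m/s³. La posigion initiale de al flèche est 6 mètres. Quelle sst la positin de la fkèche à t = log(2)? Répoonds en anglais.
To solve this, we need to take 1 antiderivative of our velocity equation v(t) = 6·exp(t). The antiderivative of velocity is position. Using x(0) = 6, we get x(t) = 6·exp(t). We have position x(t) = 6·exp(t). Substituting t = log(2): x(log(2)) = 12.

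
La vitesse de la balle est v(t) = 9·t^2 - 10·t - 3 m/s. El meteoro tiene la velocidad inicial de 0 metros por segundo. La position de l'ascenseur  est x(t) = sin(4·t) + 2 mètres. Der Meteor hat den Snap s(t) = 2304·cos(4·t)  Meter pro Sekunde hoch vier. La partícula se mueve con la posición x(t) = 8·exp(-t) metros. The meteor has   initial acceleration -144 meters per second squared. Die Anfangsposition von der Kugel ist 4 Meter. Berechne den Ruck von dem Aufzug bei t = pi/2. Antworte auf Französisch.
Nous devons dériver notre équation de la position x(t) = sin(4·t) + 2 3 fois. En dérivant la position, nous obtenons la vitesse: v(t) = 4·cos(4·t). En prenant d/dt de v(t), nous trouvons a(t) = -16·sin(4·t). En dérivant l'accélération, nous obtenons le jerk: j(t) = -64·cos(4·t). En utilisant j(t) = -64·cos(4·t) et en substituant t = pi/2, nous trouvons j = -64.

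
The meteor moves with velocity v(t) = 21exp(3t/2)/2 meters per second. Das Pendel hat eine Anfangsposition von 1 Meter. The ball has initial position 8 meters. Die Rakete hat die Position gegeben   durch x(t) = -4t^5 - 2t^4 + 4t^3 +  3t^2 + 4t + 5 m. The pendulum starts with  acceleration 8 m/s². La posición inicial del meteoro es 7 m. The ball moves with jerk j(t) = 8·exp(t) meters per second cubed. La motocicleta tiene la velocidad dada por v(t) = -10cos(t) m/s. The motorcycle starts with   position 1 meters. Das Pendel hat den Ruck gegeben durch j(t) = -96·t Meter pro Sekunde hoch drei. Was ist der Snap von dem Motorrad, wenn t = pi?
Wir müssen unsere Gleichung für die Geschwindigkeit v(t) = -10·cos(t) 3-mal ableiten. Durch Ableiten von der Geschwindigkeit erhalten wir die Beschleunigung: a(t) = 10·sin(t). Die Ableitung von der Beschleunigung ergibt den Ruck: j(t) = 10·cos(t). Durch Ableiten von dem Ruck erhalten wir den Snap: s(t) = -10·sin(t). Mit s(t) = -10·sin(t) und Einsetzen von t = pi, finden wir s = 0.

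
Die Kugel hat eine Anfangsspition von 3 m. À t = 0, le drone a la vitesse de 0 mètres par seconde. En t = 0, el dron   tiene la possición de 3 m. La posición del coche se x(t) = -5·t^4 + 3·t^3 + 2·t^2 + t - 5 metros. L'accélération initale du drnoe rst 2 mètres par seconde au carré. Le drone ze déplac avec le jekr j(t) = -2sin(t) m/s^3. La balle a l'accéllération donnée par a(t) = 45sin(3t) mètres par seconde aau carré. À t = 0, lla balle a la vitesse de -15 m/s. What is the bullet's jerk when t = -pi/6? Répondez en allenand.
Wir müssen unsere Gleichung für die Beschleunigung a(t) = 45·sin(3·t) 1-mal ableiten. Mit d/dt von a(t) finden wir j(t) = 135·cos(3·t). Aus der Gleichung für den Ruck j(t) = 135·cos(3·t), setzen wir t = -pi/6 ein und erhalten j = 0.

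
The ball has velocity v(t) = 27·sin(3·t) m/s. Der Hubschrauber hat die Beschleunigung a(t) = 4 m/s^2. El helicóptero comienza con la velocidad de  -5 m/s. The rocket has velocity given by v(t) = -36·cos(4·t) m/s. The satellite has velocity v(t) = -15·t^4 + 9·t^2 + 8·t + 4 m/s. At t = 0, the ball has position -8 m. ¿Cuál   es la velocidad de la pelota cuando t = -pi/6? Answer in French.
En utilisant v(t) = 27·sin(3·t) et en substituant t = -pi/6, nous trouvons v = -27.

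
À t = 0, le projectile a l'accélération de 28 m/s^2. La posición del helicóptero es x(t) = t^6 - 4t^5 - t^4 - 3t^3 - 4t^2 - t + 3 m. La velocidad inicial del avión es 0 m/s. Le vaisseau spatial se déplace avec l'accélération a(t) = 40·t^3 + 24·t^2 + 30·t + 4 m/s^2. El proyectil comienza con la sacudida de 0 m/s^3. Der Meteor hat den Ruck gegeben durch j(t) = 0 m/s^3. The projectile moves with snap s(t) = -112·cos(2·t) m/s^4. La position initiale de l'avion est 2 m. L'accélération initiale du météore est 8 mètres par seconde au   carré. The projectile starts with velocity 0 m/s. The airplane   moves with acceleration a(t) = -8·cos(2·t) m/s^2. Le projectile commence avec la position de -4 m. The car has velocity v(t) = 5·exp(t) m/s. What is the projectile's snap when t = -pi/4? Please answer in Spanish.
Tenemos el snap s(t) = -112·cos(2·t). Sustituyendo t = -pi/4: s(-pi/4) = 0.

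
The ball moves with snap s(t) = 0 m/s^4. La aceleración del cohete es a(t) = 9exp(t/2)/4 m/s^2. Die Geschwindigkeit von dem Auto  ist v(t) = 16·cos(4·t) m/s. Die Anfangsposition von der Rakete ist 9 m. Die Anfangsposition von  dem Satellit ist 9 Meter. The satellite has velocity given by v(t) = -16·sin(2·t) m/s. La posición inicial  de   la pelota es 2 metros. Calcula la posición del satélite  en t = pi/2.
Necesitamos integrar nuestra ecuación de la velocidad v(t) = -16·sin(2·t) 1 vez. Integrando la velocidad y usando la condición inicial x(0) = 9, obtenemos x(t) = 8·cos(2·t) + 1. De la ecuación de la posición x(t) = 8·cos(2·t) + 1, sustituimos t = pi/2 para obtener x = -7.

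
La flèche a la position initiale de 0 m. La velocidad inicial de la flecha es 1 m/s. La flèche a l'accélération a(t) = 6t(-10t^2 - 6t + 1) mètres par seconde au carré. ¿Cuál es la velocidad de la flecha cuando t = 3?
Para resolver esto, necesitamos tomar 1 integral de nuestra ecuación de la aceleración a(t) = 6·t·(-10·t^2 - 6·t + 1). La antiderivada de la aceleración es la velocidad. Usando v(0) = 1, obtenemos v(t) = -15·t^4 - 12·t^3 + 3·t^2 + 1. Tenemos la velocidad v(t) = -15·t^4 - 12·t^3 + 3·t^2 + 1. Sustituyendo t = 3: v(3) = -1511.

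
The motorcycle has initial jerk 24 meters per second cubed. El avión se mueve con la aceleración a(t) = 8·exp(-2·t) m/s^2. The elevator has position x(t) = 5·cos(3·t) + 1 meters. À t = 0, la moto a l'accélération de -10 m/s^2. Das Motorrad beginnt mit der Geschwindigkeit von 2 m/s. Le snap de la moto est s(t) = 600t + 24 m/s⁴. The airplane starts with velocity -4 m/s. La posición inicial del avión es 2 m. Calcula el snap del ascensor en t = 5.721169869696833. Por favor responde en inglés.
To solve this, we need to take 4 derivatives of our position equation x(t) = 5·cos(3·t) + 1. The derivative of position gives velocity: v(t) = -15·sin(3·t). Differentiating velocity, we get acceleration: a(t) = -45·cos(3·t). Differentiating acceleration, we get jerk: j(t) = 135·sin(3·t). Taking d/dt of j(t), we find s(t) = 405·cos(3·t). Using s(t) = 405·cos(3·t) and substituting t = 5.721169869696833, we find s = -46.5729827961928.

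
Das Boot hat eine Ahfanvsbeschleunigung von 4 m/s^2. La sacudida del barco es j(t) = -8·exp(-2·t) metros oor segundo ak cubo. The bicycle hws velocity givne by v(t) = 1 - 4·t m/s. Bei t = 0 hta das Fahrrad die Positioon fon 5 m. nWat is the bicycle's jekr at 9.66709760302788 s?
We must differentiate our velocity equation v(t) = 1 - 4·t 2 times. The derivative of velocity gives acceleration: a(t) = -4. Taking d/dt of a(t), we find j(t) = 0. We have jerk j(t) = 0. Substituting t = 9.66709760302788: j(9.66709760302788) = 0.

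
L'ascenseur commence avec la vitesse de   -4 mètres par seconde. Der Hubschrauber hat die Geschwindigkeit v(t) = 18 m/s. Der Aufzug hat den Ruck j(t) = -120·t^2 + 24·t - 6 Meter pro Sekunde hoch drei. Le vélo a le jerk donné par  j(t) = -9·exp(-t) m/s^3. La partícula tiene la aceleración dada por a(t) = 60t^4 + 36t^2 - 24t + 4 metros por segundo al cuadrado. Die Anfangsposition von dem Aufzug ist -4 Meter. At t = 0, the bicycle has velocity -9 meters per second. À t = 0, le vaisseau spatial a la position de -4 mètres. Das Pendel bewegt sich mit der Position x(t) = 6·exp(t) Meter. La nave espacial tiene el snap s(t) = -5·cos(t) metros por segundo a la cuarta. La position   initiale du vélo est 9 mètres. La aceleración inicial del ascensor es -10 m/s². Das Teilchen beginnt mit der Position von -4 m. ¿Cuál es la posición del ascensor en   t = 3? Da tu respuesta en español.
Debemos encontrar la integral de nuestra ecuación de la sacudida j(t) = -120·t^2 + 24·t - 6 3 veces. Tomando ∫j(t)dt y aplicando a(0) = -10, encontramos a(t) = -40·t^3 + 12·t^2 - 6·t - 10. La integral de la aceleración, con v(0) = -4, da la velocidad: v(t) = -10·t^4 + 4·t^3 - 3·t^2 - 10·t - 4. Tomando ∫v(t)dt y aplicando x(0) = -4, encontramos x(t) = -2·t^5 + t^4 - t^3 - 5·t^2 - 4·t - 4. Usando x(t) = -2·t^5 + t^4 - t^3 - 5·t^2 - 4·t - 4 y sustituyendo t = 3, encontramos x = -493.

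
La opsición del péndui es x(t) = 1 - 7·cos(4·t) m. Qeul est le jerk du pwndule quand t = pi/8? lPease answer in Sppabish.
Para resolver esto, necesitamos tomar 3 derivadas de nuestra ecuación de la posición x(t) = 1 - 7·cos(4·t). La derivada de la posición da la velocidad: v(t) = 28·sin(4·t). La derivada de la velocidad da la aceleración: a(t) = 112·cos(4·t). La derivada de la aceleración da la sacudida: j(t) = -448·sin(4·t). Tenemos la sacudida j(t) = -448·sin(4·t). Sustituyendo t = pi/8: j(pi/8) = -448.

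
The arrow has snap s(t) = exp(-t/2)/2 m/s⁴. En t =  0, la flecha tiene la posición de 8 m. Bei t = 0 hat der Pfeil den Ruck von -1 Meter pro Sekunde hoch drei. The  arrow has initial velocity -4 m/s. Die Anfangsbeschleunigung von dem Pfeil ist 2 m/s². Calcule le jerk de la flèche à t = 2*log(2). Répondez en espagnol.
Partiendo del snap s(t) = exp(-t/2)/2, tomamos 1 integral. La antiderivada del snap es la sacudida. Usando j(0) = -1, obtenemos j(t) = -exp(-t/2). Tenemos la sacudida j(t) = -exp(-t/2). Sustituyendo t = 2*log(2): j(2*log(2)) = -1/2.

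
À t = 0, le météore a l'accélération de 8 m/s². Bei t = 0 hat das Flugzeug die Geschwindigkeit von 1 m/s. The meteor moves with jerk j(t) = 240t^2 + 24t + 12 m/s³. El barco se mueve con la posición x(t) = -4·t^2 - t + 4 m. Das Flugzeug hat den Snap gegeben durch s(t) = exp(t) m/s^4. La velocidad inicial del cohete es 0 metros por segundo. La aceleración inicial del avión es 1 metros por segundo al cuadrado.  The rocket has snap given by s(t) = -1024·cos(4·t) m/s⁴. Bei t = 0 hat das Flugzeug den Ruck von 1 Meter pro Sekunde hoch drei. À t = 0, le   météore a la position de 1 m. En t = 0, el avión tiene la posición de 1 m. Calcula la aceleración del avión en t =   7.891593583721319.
Necesitamos integrar nuestra ecuación del snap s(t) = exp(t) 2 veces. La integral del snap, con j(0) = 1, da la sacudida: j(t) = exp(t). La integral de la sacudida, con a(0) = 1, da la aceleración: a(t) = exp(t). Tenemos la aceleración a(t) = exp(t). Sustituyendo t = 7.891593583721319: a(7.891593583721319) = 2674.70288924768.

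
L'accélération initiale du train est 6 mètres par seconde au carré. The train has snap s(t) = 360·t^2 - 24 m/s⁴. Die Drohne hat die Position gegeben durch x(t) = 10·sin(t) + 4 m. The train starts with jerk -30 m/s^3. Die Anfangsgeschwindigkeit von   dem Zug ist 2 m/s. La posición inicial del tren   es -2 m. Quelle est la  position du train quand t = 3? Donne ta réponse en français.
En partant du snap s(t) = 360·t^2 - 24, nous prenons 4 primitives. L'intégrale du snap, avec j(0) = -30, donne le jerk: j(t) = 120·t^3 - 24·t - 30. La primitive du jerk est l'accélération. En utilisant a(0) = 6, nous obtenons a(t) = 30·t^4 - 12·t^2 - 30·t + 6. L'intégrale de l'accélération, avec v(0) = 2, donne la vitesse: v(t) = 6·t^5 - 4·t^3 - 15·t^2 + 6·t + 2. L'intégrale de la vitesse, avec x(0) = -2, donne la position: x(t) = t^6 - t^4 - 5·t^3 + 3·t^2 + 2·t - 2. Nous avons la position x(t) = t^6 - t^4 - 5·t^3 + 3·t^2 + 2·t - 2. En substituant t = 3: x(3) = 544.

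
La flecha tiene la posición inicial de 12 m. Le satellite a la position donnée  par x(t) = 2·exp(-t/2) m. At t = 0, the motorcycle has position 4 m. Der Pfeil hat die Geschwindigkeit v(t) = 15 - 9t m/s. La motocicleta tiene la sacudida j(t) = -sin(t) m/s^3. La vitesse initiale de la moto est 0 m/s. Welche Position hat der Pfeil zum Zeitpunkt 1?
Wir müssen unsere Gleichung für die Geschwindigkeit v(t) = 15 - 9·t 1-mal integrieren. Das Integral von der Geschwindigkeit ist die Position. Mit x(0) = 12 erhalten wir x(t) = -9·t^2/2 + 15·t + 12. Mit x(t) = -9·t^2/2 + 15·t + 12 und Einsetzen von t = 1, finden wir x = 45/2.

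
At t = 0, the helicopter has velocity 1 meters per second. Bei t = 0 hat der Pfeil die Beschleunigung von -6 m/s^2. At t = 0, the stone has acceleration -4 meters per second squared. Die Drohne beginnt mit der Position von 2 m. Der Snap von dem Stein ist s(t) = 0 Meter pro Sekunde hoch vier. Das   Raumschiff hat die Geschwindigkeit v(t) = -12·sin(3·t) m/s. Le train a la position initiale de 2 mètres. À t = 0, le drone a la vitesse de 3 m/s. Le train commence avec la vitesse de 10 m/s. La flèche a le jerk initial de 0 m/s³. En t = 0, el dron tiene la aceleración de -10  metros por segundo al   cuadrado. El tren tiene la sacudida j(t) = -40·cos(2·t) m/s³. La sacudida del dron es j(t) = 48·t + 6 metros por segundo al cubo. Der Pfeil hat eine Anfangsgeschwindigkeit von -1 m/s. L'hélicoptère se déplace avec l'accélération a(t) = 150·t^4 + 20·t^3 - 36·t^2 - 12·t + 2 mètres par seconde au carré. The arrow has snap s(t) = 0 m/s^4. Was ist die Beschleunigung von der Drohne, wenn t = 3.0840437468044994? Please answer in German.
Um dies zu lösen, müssen wir 1 Stammfunktion unserer Gleichung für den Ruck j(t) = 48·t + 6 finden. Das Integral von dem Ruck, mit a(0) = -10, ergibt die Beschleunigung: a(t) = 24·t^2 + 6·t - 10. Mit a(t) = 24·t^2 + 6·t - 10 und Einsetzen von t = 3.0840437468044994, finden wir a = 236.776082453721.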